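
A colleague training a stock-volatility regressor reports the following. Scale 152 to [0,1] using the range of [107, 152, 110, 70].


min=70, max=152
(152-70)/(152-70) = 82/82 = 1.0

1.0


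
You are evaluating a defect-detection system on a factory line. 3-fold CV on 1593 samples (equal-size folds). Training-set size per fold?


Fold size = 1593/3 = 531
Training per fold = 1593 - 531 = 1062

1062


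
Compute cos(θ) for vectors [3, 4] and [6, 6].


A·B = 3·6 + 4·6 = 42
‖A‖ = √25 = 5, ‖B‖ = √72 = 8.4853
cos = 42/(√25·√72) = 42/√1800 = 0.9899

0.9899


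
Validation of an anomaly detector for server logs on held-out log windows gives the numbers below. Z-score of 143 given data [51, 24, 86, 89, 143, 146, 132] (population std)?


μ = 95.8571, σ = 43.6919
z = (143 - 95.8571)/43.6919 = 1.079

1.079


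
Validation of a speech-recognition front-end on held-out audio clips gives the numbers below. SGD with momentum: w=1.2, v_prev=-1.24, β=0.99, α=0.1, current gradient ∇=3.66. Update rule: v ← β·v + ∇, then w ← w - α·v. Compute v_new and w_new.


v_new = 0.99·-1.24 + 3.66 = -1.2276 + 3.66 = 2.4324
w_new = 1.2 - 0.1·2.4324 = 1.2 - 0.24324 = 0.95676

v_new=2.4324, w_new=0.95676


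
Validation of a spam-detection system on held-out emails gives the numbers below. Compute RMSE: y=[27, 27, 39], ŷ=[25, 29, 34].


MSE = 33/3 = 11
RMSE = √(33/3) = 3.3166

3.3166


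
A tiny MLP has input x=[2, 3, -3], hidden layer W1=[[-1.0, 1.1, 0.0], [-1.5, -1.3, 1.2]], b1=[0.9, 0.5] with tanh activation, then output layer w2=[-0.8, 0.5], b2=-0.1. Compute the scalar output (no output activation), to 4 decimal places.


z1[0] = (-1.0)·(2) + (1.1)·(3) + (0.0)·(-3) + 0.9 = 2.2
z1[1] = (-1.5)·(2) + (-1.3)·(3) + (1.2)·(-3) + 0.5 = -10.0
h = tanh(z1) = [0.9757, -1.0]
output = (-0.8)·(0.9757) + (0.5)·(-1.0) - 0.1 = -1.3806

-1.3806


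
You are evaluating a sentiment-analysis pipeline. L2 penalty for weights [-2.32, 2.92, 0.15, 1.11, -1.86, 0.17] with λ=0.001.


‖w‖₂² = (-2.32)² + (2.92)² + (0.15)² + (1.11)² + (-1.86)² + (0.17)²
     = 5.3824 + 8.5264 + 0.0225 + 1.2321 + 3.4596 + 0.0289
     = 18.6519
λ·‖w‖₂² = 0.001·18.6519 = 0.018652

0.018652


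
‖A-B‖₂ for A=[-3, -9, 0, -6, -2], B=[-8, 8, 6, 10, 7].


d = √((-3+ 8)² + (-9-8)² + (0-6)² + (-6-10)² + (-2-7)²)
  = √(25 + 289 + 36 + 256 + 81)
  = √687 = 26.2107

26.2107


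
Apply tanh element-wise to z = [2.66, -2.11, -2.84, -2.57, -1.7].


tanh(2.66) = 0.9903
tanh(-2.11) = -0.971
tanh(-2.84) = -0.9932
tanh(-2.57) = -0.9884
tanh(-1.7) = -0.9354
result = [0.9903, -0.971, -0.9932, -0.9884, -0.9354]

[0.9903, -0.971, -0.9932, -0.9884, -0.9354]


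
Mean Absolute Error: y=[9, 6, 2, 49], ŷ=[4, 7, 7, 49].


Absolute errors: |9-4|=5, |6-7|=1, |2-7|=5, |49-49|=0
Sum = 11
MAE = 11/4 = 11/4

11/4


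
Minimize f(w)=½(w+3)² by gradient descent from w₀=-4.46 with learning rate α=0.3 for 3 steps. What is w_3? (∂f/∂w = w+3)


step 1: grad = -4.46+3 = -1.46; w = -4.46 - 0.3·(-1.46) = -4.022
step 2: grad = -4.022+3 = -1.022; w = -4.022 - 0.3·(-1.022) = -3.7154
step 3: grad = -3.7154+3 = -0.7154; w = -3.7154 - 0.3·(-0.7154) = -3.50078

-3.50078


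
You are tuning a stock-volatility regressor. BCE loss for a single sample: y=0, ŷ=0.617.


BCE = -[y·ln(p) + (1-y)·ln(1-p)]
= -0 - 1·ln(1-0.617)
= -ln(0.383) = 0.9597

0.9597


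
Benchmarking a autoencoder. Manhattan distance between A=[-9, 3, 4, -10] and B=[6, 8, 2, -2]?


d = |-9-6| + |3-8| + |4-2| + |-10+ 2|
  = 15 + 5 + 2 + 8
  = 30

30


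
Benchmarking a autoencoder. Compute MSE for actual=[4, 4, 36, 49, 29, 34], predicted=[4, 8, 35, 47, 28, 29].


Squared errors: (4-4)²=0, (4-8)²=16, (36-35)²=1, (49-47)²=4, (29-28)²=1, (34-29)²=25
Sum = 47
MSE = 47/6 = 47/6

47/6


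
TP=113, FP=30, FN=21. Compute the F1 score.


Precision = 113/143 = 0.7902
Recall = 113/134 = 0.8433
F1 = 2·P·R/(P+R) = 2·TP/(2·TP+FP+FN) = 226/(226+30+21) = 226/277 = 0.8159

0.8159


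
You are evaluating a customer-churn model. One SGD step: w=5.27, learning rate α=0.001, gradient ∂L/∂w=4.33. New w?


w_new = w - α·∇
= 5.27 - 0.001·4.33
= 5.27 - 0.00433
= 5.26567

5.26567


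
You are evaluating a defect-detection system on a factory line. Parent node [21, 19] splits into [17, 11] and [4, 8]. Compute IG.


Parent = [21, 19], H_parent = 0.9982
H_left = 0.9666 (n=28), H_right = 0.9183 (n=12)
H_children = (28/40)·0.9666 + (12/40)·0.9183 = 0.9521
IG = 0.9982 - 0.9521 = 0.0461

0.0461


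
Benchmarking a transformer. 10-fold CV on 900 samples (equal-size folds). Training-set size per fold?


Fold size = 900/10 = 90
Training per fold = 900 - 90 = 810

810


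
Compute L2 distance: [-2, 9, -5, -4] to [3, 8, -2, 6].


d = √((-2-3)² + (9-8)² + (-5+ 2)² + (-4-6)²)
  = √(25 + 1 + 9 + 100)
  = √135 = 11.619

11.619


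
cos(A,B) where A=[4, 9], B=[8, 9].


A·B = 4·8 + 9·9 = 113
‖A‖ = √97 = 9.8489, ‖B‖ = √145 = 12.0416
cos = 113/(√97·√145) = 113/√14065 = 0.9528

0.9528


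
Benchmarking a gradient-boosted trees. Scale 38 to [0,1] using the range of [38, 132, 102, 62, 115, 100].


min=38, max=132
(38-38)/(132-38) = 0/94 = 0.0

0.0


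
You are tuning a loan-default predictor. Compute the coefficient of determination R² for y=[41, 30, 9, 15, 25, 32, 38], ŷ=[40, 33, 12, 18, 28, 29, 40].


ȳ = 27.1429
SS_res = Σ(y-ŷ)² = 50
SS_tot = Σ(y-ȳ)² = 822.86
R² = 1 - SS_res/SS_tot = 1 - 0.0608 = 0.9392

0.9392


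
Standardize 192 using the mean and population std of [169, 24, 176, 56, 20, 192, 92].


μ = 104.1429, σ = 68.7198
z = (192 - 104.1429)/68.7198 = 1.2785

1.2785


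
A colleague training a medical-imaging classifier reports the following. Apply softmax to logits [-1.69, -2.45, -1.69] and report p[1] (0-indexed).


Exponentials: e^-1.69=0.1845, e^-2.45=0.0863, e^-1.69=0.1845
Sum = 0.4553
Softmax = [0.4052, 0.1895, 0.4052]
p[1] = 0.0863/0.4553 = 0.1895

0.1895


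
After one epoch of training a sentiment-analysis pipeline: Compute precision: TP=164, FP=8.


Precision = TP/(TP+FP)
= 164/(164+8)
= 164/172 = 95.35%

95.35%


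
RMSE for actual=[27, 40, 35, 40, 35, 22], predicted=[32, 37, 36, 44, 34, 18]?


MSE = 68/6 = 11.3333
RMSE = √(68/6) = 3.3665

3.3665


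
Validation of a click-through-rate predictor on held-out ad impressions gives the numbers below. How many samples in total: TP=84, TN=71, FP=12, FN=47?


Total = TP + TN + FP + FN
= 84 + 71 + 12 + 47
= 214
(Predicted positive: 96, predicted negative: 118)

214


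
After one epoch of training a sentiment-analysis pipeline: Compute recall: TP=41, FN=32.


Recall = TP/(TP+FN)
= 41/(41+32)
= 41/73 = 56.16%

56.16%


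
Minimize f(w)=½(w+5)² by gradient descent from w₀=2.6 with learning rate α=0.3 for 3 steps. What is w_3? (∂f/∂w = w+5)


step 1: grad = 2.6+5 = 7.6; w = 2.6 - 0.3·(7.6) = 0.32
step 2: grad = 0.32+5 = 5.32; w = 0.32 - 0.3·(5.32) = -1.276
step 3: grad = -1.276+5 = 3.724; w = -1.276 - 0.3·(3.724) = -2.3932

-2.3932


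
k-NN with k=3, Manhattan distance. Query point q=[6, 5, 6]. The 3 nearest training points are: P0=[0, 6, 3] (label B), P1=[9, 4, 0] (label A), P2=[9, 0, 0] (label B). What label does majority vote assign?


d(q,P0) = 10  (label B)
d(q,P1) = 10  (label A)
d(q,P2) = 14  (label B)
Votes: A=1, B=2
Majority → B

B


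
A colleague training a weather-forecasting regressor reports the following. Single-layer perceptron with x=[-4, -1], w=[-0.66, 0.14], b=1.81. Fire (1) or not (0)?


z = (-4)·(-0.66) + (-1)·(0.14) + 1.81
  = 4.31
step(z) = 1 (z≥0)

1


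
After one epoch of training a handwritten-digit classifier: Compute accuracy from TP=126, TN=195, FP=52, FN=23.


Accuracy = (TP+TN)/(TP+TN+FP+FN)
= (126+195)/(396)
= 321/396 = 81.06%

81.06%


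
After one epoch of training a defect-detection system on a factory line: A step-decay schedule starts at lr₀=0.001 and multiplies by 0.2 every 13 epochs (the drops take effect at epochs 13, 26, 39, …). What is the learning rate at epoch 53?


n_drops = ⌊53/13⌋ = 4
lr = 0.001·0.2^4 = 0.001·0.0016 = 0.0000016

0.0000016


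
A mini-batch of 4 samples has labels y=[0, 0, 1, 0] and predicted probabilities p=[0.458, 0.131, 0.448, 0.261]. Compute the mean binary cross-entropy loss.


L[0] = -ln(1-0.458) = -ln(0.542) = 0.6125
L[1] = -ln(1-0.131) = -ln(0.869) = 0.1404
L[2] = -ln(0.448) = 0.803
L[3] = -ln(1-0.261) = -ln(0.739) = 0.3025
mean = (0.6125 + 0.1404 + 0.803 + 0.3025)/4 = 0.4646

0.4646


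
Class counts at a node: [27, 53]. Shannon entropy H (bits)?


Probabilities: [27/80, 53/80] ≈ [0.3375, 0.6625]
H = -((27/80)·log₂(27/80) + (53/80)·log₂(53/80))
  = 0.9224 bits

0.9224 bits


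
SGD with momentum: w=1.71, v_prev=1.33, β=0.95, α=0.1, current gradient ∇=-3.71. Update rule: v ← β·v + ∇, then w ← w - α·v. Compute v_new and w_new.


v_new = 0.95·1.33 - 3.71 = 1.2635 - 3.71 = -2.4465
w_new = 1.71 - 0.1·-2.4465 = 1.71 + 0.24465 = 1.95465

v_new=-2.4465, w_new=1.95465


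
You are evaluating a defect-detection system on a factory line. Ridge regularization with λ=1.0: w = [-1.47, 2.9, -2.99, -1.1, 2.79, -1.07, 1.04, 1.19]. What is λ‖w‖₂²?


‖w‖₂² = (-1.47)² + (2.9)² + (-2.99)² + (-1.1)² + (2.79)² + (-1.07)² + (1.04)² + (1.19)²
     = 2.1609 + 8.41 + 8.9401 + 1.21 + 7.7841 + 1.1449 + 1.0816 + 1.4161
     = 32.1477
λ·‖w‖₂² = 1.0·32.1477 = 32.1477

32.1477


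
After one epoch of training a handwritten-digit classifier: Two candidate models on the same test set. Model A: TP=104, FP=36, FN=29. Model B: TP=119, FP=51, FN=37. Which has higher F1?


Model A: P=104/140=0.7429, R=104/133=0.782, F1=2PR/(P+R)=2TP/(2TP+FP+FN)=208/273=0.7619
Model B: P=119/170=0.7, R=119/156=0.7628, F1=2PR/(P+R)=2TP/(2TP+FP+FN)=238/326=0.7301
0.7619 > 0.7301 → Model A

Model A


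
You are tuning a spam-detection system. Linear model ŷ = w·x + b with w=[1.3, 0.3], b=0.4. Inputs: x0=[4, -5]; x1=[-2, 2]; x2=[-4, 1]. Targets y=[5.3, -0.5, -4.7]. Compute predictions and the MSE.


ŷ0 = (1.3)·(4) + (0.3)·(-5) + 0.4 = 4.1
ŷ1 = (1.3)·(-2) + (0.3)·(2) + 0.4 = -1.6
ŷ2 = (1.3)·(-4) + (0.3)·(1) + 0.4 = -4.5
errors² = [1.44, 1.21, 0.04]
MSE = 2.6900/3 = 0.8967

0.8967


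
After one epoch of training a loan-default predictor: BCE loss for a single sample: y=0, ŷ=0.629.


BCE = -[y·ln(p) + (1-y)·ln(1-p)]
= -0 - 1·ln(1-0.629)
= -ln(0.371) = 0.9916

0.9916


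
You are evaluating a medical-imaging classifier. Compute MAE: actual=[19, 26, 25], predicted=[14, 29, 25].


Absolute errors: |19-14|=5, |26-29|=3, |25-25|=0
Sum = 8
MAE = 8/3 = 8/3

8/3


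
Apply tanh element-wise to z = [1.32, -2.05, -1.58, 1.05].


tanh(1.32) = 0.8668
tanh(-2.05) = -0.9674
tanh(-1.58) = -0.9186
tanh(1.05) = 0.7818
result = [0.8668, -0.9674, -0.9186, 0.7818]

[0.8668, -0.9674, -0.9186, 0.7818]


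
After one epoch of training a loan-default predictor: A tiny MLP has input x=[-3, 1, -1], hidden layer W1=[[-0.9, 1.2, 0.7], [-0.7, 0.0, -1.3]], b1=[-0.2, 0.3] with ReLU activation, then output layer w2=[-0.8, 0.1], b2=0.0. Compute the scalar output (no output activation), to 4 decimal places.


z1[0] = (-0.9)·(-3) + (1.2)·(1) + (0.7)·(-1) - 0.2 = 3.0
z1[1] = (-0.7)·(-3) + (0.0)·(1) + (-1.3)·(-1) + 0.3 = 3.7
h = ReLU(z1) = [3.0, 3.7]
output = (-0.8)·(3.0) + (0.1)·(3.7) + 0.0 = -2.03

-2.03


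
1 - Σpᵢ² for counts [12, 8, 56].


Probabilities: [12/76, 8/76, 56/76] ≈ [0.1579, 0.1053, 0.7368]
Σpᵢ² = (144 + 64 + 3136)/76² = 3344/5776
Gini = 1 - Σpᵢ² = 1 - 3344/5776 = 0.4211

0.4211


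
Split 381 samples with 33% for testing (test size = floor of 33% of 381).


Test = ⌊381·33/100⌋ = 125
Train = 381 - 125 = 256

Train: 256, Test: 125


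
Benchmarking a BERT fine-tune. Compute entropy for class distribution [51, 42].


Probabilities: [51/93, 42/93] ≈ [0.5484, 0.4516]
H = -((51/93)·log₂(51/93) + (42/93)·log₂(42/93))
  = 0.9932 bits

0.9932 bits


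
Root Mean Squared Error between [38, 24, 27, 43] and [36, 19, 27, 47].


MSE = 45/4 = 11.25
RMSE = √(45/4) = 3.3541

3.3541


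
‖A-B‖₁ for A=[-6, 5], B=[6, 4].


d = |-6-6| + |5-4|
  = 12 + 1
  = 13

13


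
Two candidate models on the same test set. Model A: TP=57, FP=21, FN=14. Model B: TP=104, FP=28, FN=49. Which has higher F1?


Model A: P=57/78=0.7308, R=57/71=0.8028, F1=2PR/(P+R)=2TP/(2TP+FP+FN)=114/149=0.7651
Model B: P=104/132=0.7879, R=104/153=0.6797, F1=2PR/(P+R)=2TP/(2TP+FP+FN)=208/285=0.7298
0.7651 > 0.7298 → Model A

Model A


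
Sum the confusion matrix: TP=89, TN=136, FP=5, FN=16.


Total = TP + TN + FP + FN
= 89 + 136 + 5 + 16
= 246
(Predicted positive: 94, predicted negative: 152)

246


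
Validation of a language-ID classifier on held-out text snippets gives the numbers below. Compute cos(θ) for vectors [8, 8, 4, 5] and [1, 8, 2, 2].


A·B = 8·1 + 8·8 + 4·2 + 5·2 = 90
‖A‖ = √169 = 13, ‖B‖ = √73 = 8.544
cos = 90/(√169·√73) = 90/√12337 = 0.8103

0.8103


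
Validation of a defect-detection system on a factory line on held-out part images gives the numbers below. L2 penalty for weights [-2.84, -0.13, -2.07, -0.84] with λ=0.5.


‖w‖₂² = (-2.84)² + (-0.13)² + (-2.07)² + (-0.84)²
     = 8.0656 + 0.0169 + 4.2849 + 0.7056
     = 13.073
λ·‖w‖₂² = 0.5·13.073 = 6.5365

6.5365


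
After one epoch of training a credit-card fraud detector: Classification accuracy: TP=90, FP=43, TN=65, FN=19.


Accuracy = (TP+TN)/(TP+TN+FP+FN)
= (90+65)/(217)
= 155/217 = 71.43%

71.43%


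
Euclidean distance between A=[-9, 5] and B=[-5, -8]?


d = √((-9+ 5)² + (5+ 8)²)
  = √(16 + 169)
  = √185 = 13.6015

13.6015


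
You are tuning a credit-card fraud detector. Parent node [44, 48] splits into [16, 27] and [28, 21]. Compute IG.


Parent = [44, 48], H_parent = 0.9986
H_left = 0.9523 (n=43), H_right = 0.9852 (n=49)
H_children = (43/92)·0.9523 + (49/92)·0.9852 = 0.9698
IG = 0.9986 - 0.9698 = 0.0288

0.0288


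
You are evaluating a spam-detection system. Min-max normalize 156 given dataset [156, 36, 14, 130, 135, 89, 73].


min=14, max=156
(156-14)/(156-14) = 142/142 = 1.0

1.0


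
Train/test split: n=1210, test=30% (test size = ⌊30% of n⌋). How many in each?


Test = ⌊1210·30/100⌋ = 363
Train = 1210 - 363 = 847

Train: 847, Test: 363


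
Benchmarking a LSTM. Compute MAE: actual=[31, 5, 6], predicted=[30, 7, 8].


Absolute errors: |31-30|=1, |5-7|=2, |6-8|=2
Sum = 5
MAE = 5/3 = 5/3

5/3


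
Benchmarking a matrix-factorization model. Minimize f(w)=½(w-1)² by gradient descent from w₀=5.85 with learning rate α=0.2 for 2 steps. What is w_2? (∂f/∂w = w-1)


step 1: grad = 5.85-1 = 4.85; w = 5.85 - 0.2·(4.85) = 4.88
step 2: grad = 4.88-1 = 3.88; w = 4.88 - 0.2·(3.88) = 4.104

4.104


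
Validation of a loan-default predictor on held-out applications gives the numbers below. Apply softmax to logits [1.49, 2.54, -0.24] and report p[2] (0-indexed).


Exponentials: e^1.49=4.4371, e^2.54=12.6797, e^-0.24=0.7866
Sum = 17.9034
Softmax = [0.2478, 0.7082, 0.0439]
p[2] = 0.7866/17.9034 = 0.0439

0.0439


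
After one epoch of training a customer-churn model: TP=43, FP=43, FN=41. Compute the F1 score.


Precision = 43/86 = 0.5
Recall = 43/84 = 0.5119
F1 = 2·P·R/(P+R) = 2·TP/(2·TP+FP+FN) = 86/(86+43+41) = 86/170 = 0.5059

0.5059


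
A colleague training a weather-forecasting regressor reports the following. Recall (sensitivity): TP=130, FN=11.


Recall = TP/(TP+FN)
= 130/(130+11)
= 130/141 = 92.2%

92.2%


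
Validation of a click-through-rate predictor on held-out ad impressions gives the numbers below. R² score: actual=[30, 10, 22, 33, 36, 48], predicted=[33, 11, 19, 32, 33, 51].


ȳ = 29.8333
SS_res = Σ(y-ŷ)² = 38
SS_tot = Σ(y-ȳ)² = 832.83
R² = 1 - SS_res/SS_tot = 1 - 0.0456 = 0.9544

0.9544


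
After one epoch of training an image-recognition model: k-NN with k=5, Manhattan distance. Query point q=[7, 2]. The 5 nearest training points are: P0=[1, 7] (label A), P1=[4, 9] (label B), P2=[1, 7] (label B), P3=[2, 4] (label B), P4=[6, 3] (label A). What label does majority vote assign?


d(q,P0) = 11  (label A)
d(q,P1) = 10  (label B)
d(q,P2) = 11  (label B)
d(q,P3) = 7  (label B)
d(q,P4) = 2  (label A)
Votes: A=2, B=3
Majority → B

B


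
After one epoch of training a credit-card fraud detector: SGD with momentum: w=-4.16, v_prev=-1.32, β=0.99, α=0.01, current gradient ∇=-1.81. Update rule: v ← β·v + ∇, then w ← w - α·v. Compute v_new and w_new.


v_new = 0.99·-1.32 - 1.81 = -1.3068 - 1.81 = -3.1168
w_new = -4.16 - 0.01·-3.1168 = -4.16 + 0.031168 = -4.128832

v_new=-3.1168, w_new=-4.128832


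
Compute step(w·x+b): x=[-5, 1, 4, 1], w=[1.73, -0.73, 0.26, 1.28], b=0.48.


z = (-5)·(1.73) + (1)·(-0.73) + (4)·(0.26) + (1)·(1.28) + 0.48
  = -6.58
step(z) = 0 (z<0)

0


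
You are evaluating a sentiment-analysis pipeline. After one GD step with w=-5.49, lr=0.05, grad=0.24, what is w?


w_new = w - α·∇
= -5.49 - 0.05·0.24
= -5.49 - 0.012
= -5.502

-5.502


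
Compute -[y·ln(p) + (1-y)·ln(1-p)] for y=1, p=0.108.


BCE = -[y·ln(p) + (1-y)·ln(1-p)]
= -1·ln(0.108) - 0
= -ln(0.108) = 2.2256

2.2256


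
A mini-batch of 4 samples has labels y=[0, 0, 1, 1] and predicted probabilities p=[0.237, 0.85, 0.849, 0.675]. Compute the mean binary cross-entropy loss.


L[0] = -ln(1-0.237) = -ln(0.763) = 0.2705
L[1] = -ln(1-0.85) = -ln(0.15) = 1.8971
L[2] = -ln(0.849) = 0.1637
L[3] = -ln(0.675) = 0.393
mean = (0.2705 + 1.8971 + 0.1637 + 0.393)/4 = 0.6811

0.6811


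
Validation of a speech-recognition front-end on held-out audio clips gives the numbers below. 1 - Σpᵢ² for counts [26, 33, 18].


Probabilities: [26/77, 33/77, 18/77] ≈ [0.3377, 0.4286, 0.2338]
Σpᵢ² = (676 + 1089 + 324)/77² = 2089/5929
Gini = 1 - Σpᵢ² = 1 - 2089/5929 = 0.6477

0.6477


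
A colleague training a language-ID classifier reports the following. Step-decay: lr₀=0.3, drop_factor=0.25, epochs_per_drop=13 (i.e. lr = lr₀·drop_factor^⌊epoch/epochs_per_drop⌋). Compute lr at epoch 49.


n_drops = ⌊49/13⌋ = 3
lr = 0.3·0.25^3 = 0.3·0.015625 = 0.0046875

0.0046875


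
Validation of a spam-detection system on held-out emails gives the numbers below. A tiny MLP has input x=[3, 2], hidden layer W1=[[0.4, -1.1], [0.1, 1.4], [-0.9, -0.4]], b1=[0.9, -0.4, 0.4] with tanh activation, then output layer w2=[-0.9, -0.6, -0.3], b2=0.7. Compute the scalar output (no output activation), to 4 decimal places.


z1[0] = (0.4)·(3) + (-1.1)·(2) + 0.9 = -0.1
z1[1] = (0.1)·(3) + (1.4)·(2) - 0.4 = 2.7
z1[2] = (-0.9)·(3) + (-0.4)·(2) + 0.4 = -3.1
h = tanh(z1) = [-0.0997, 0.991, -0.9959]
output = (-0.9)·(-0.0997) + (-0.6)·(0.991) + (-0.3)·(-0.9959) + 0.7 = 0.4939

0.4939


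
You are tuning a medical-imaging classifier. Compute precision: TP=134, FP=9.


Precision = TP/(TP+FP)
= 134/(134+9)
= 134/143 = 93.71%

93.71%


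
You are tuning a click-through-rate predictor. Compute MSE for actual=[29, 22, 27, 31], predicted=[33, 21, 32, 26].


Squared errors: (29-33)²=16, (22-21)²=1, (27-32)²=25, (31-26)²=25
Sum = 67
MSE = 67/4 = 67/4

67/4


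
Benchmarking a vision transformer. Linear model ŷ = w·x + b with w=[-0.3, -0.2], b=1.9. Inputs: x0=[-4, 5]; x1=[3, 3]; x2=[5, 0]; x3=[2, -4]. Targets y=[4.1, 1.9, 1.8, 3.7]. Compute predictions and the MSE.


ŷ0 = (-0.3)·(-4) + (-0.2)·(5) + 1.9 = 2.1
ŷ1 = (-0.3)·(3) + (-0.2)·(3) + 1.9 = 0.4
ŷ2 = (-0.3)·(5) + (-0.2)·(0) + 1.9 = 0.4
ŷ3 = (-0.3)·(2) + (-0.2)·(-4) + 1.9 = 2.1
errors² = [4.0, 2.25, 1.96, 2.56]
MSE = 10.7700/4 = 2.6925

2.6925


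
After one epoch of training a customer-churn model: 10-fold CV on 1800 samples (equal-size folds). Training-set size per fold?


Fold size = 1800/10 = 180
Training per fold = 1800 - 180 = 1620

1620


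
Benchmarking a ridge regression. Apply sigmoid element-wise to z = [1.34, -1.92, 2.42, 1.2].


σ(1.34) = 1/(1+e^-1.34) = 0.7925
σ(-1.92) = 1/(1+e^1.92) = 0.1279
σ(2.42) = 1/(1+e^-2.42) = 0.9183
σ(1.2) = 1/(1+e^-1.2) = 0.7685
result = [0.7925, 0.1279, 0.9183, 0.7685]

[0.7925, 0.1279, 0.9183, 0.7685]


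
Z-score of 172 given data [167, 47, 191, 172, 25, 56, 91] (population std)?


μ = 107, σ = 63.3155
z = (172 - 107)/63.3155 = 1.0266

1.0266


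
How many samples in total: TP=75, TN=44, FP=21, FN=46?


Total = TP + TN + FP + FN
= 75 + 44 + 21 + 46
= 186
(Predicted positive: 96, predicted negative: 90)

186


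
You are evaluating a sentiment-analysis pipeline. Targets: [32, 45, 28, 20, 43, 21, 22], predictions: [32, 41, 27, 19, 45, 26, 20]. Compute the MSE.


Squared errors: (32-32)²=0, (45-41)²=16, (28-27)²=1, (20-19)²=1, (43-45)²=4, (21-26)²=25, (22-20)²=4
Sum = 51
MSE = 51/7 = 51/7

51/7


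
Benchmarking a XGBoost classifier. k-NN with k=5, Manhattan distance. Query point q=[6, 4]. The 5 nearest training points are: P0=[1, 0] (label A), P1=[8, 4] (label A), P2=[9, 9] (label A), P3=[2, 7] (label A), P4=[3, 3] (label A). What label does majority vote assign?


d(q,P0) = 9  (label A)
d(q,P1) = 2  (label A)
d(q,P2) = 8  (label A)
d(q,P3) = 7  (label A)
d(q,P4) = 4  (label A)
Votes: A=5, B=0
Majority → A

A


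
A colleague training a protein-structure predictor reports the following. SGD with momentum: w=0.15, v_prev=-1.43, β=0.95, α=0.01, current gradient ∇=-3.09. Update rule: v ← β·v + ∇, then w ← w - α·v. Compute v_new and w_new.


v_new = 0.95·-1.43 - 3.09 = -1.3585 - 3.09 = -4.4485
w_new = 0.15 - 0.01·-4.4485 = 0.15 + 0.044485 = 0.194485

v_new=-4.4485, w_new=0.194485


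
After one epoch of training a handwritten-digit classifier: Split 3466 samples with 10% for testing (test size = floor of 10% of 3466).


Test = ⌊3466·10/100⌋ = 346
Train = 3466 - 346 = 3120

Train: 3120, Test: 346


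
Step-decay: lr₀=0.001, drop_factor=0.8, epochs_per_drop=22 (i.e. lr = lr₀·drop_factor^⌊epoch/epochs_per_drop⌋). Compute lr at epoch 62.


n_drops = ⌊62/22⌋ = 2
lr = 0.001·0.8^2 = 0.001·0.64 = 0.00064

0.00064


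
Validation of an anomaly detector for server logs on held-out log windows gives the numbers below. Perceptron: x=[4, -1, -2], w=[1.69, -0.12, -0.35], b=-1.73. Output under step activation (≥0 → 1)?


z = (4)·(1.69) + (-1)·(-0.12) + (-2)·(-0.35) - 1.73
  = 5.85
step(z) = 1 (z≥0)

1


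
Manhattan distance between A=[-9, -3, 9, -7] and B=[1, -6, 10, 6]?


d = |-9-1| + |-3+ 6| + |9-10| + |-7-6|
  = 10 + 3 + 1 + 13
  = 27

27


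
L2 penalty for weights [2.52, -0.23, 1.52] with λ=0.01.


‖w‖₂² = (2.52)² + (-0.23)² + (1.52)²
     = 6.3504 + 0.0529 + 2.3104
     = 8.7137
λ·‖w‖₂² = 0.01·8.7137 = 0.087137

0.087137


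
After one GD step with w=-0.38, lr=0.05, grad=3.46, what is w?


w_new = w - α·∇
= -0.38 - 0.05·3.46
= -0.38 - 0.173
= -0.553

-0.553


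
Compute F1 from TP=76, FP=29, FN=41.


Precision = 76/105 = 0.7238
Recall = 76/117 = 0.6496
F1 = 2·P·R/(P+R) = 2·TP/(2·TP+FP+FN) = 152/(152+29+41) = 152/222 = 0.6847

0.6847


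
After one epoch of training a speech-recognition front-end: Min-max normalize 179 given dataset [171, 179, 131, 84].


min=84, max=179
(179-84)/(179-84) = 95/95 = 1.0

1.0


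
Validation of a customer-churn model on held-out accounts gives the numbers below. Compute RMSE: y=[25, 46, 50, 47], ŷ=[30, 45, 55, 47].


MSE = 51/4 = 12.75
RMSE = √(51/4) = 3.5707

3.5707


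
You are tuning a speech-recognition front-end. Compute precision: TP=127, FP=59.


Precision = TP/(TP+FP)
= 127/(127+59)
= 127/186 = 68.28%

68.28%


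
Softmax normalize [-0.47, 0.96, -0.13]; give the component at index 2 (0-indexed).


Exponentials: e^-0.47=0.625, e^0.96=2.6117, e^-0.13=0.8781
Sum = 4.1148
Softmax = [0.1519, 0.6347, 0.2134]
p[2] = 0.8781/4.1148 = 0.2134

0.2134


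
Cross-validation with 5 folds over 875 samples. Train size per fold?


Fold size = 875/5 = 175
Training per fold = 875 - 175 = 700

700


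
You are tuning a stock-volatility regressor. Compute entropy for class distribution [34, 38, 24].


Probabilities: [34/96, 38/96, 24/96] ≈ [0.3542, 0.3958, 0.25]
H = -((34/96)·log₂(34/96) + (38/96)·log₂(38/96) + (24/96)·log₂(24/96))
  = 1.5596 bits

1.5596 bits


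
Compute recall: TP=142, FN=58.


Recall = TP/(TP+FN)
= 142/(142+58)
= 142/200 = 71.0%

71.0%


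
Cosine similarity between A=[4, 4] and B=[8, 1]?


A·B = 4·8 + 4·1 = 36
‖A‖ = √32 = 5.6569, ‖B‖ = √65 = 8.0623
cos = 36/(√32·√65) = 36/√2080 = 0.7894

0.7894


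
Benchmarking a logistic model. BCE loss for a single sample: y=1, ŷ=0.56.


BCE = -[y·ln(p) + (1-y)·ln(1-p)]
= -1·ln(0.56) - 0
= -ln(0.56) = 0.5798

0.5798


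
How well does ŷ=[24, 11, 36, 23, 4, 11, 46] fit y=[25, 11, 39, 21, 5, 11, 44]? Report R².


ȳ = 22.2857
SS_res = Σ(y-ŷ)² = 19
SS_tot = Σ(y-ȳ)² = 1313.43
R² = 1 - SS_res/SS_tot = 1 - 0.0145 = 0.9855

0.9855


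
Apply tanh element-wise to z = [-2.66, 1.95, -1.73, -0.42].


tanh(-2.66) = -0.9903
tanh(1.95) = 0.9603
tanh(-1.73) = -0.9391
tanh(-0.42) = -0.3969
result = [-0.9903, 0.9603, -0.9391, -0.3969]

[-0.9903, 0.9603, -0.9391, -0.3969]


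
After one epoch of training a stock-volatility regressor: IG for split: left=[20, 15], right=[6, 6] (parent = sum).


Parent = [26, 21], H_parent = 0.9918
H_left = 0.9852 (n=35), H_right = 1 (n=12)
H_children = (35/47)·0.9852 + (12/47)·1 = 0.989
IG = 0.9918 - 0.989 = 0.0028

0.0028


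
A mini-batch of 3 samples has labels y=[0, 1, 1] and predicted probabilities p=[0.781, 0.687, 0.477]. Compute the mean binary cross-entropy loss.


L[0] = -ln(1-0.781) = -ln(0.219) = 1.5187
L[1] = -ln(0.687) = 0.3754
L[2] = -ln(0.477) = 0.7402
mean = (1.5187 + 0.3754 + 0.7402)/3 = 0.8781

0.8781


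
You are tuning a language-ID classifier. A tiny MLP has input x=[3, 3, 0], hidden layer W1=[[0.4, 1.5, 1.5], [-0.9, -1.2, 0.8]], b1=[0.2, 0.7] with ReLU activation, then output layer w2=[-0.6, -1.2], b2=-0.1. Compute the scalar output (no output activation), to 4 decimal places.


z1[0] = (0.4)·(3) + (1.5)·(3) + (1.5)·(0) + 0.2 = 5.9
z1[1] = (-0.9)·(3) + (-1.2)·(3) + (0.8)·(0) + 0.7 = -5.6
h = ReLU(z1) = [5.9, 0.0]
output = (-0.6)·(5.9) + (-1.2)·(0.0) - 0.1 = -3.64

-3.64


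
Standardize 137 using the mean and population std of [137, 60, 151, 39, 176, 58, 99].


μ = 102.8571, σ = 48.9531
z = (137 - 102.8571)/48.9531 = 0.6975

0.6975


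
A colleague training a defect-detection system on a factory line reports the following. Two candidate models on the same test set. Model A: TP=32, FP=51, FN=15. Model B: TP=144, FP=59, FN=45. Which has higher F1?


Model A: P=32/83=0.3855, R=32/47=0.6809, F1=2PR/(P+R)=2TP/(2TP+FP+FN)=64/130=0.4923
Model B: P=144/203=0.7094, R=144/189=0.7619, F1=2PR/(P+R)=2TP/(2TP+FP+FN)=288/392=0.7347
0.4923 < 0.7347 → Model B

Model B


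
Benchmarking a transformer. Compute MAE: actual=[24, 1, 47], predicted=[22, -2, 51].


Absolute errors: |24-22|=2, |1+ 2|=3, |47-51|=4
Sum = 9
MAE = 9/3 = 3

3


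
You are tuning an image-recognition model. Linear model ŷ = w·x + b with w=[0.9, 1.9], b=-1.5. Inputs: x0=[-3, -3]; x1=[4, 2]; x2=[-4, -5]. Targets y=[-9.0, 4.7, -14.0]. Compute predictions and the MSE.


ŷ0 = (0.9)·(-3) + (1.9)·(-3) - 1.5 = -9.9
ŷ1 = (0.9)·(4) + (1.9)·(2) - 1.5 = 5.9
ŷ2 = (0.9)·(-4) + (1.9)·(-5) - 1.5 = -14.6
errors² = [0.81, 1.44, 0.36]
MSE = 2.6100/3 = 0.87

0.87


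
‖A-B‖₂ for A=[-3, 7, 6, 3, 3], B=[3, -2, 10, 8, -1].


d = √((-3-3)² + (7+ 2)² + (6-10)² + (3-8)² + (3+ 1)²)
  = √(36 + 81 + 16 + 25 + 16)
  = √174 = 13.1909

13.1909


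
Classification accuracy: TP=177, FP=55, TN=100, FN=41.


Accuracy = (TP+TN)/(TP+TN+FP+FN)
= (177+100)/(373)
= 277/373 = 74.26%

74.26%


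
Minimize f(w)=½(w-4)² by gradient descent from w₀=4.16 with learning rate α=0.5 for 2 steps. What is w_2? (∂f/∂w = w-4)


step 1: grad = 4.16-4 = 0.16; w = 4.16 - 0.5·(0.16) = 4.08
step 2: grad = 4.08-4 = 0.08; w = 4.08 - 0.5·(0.08) = 4.04

4.04


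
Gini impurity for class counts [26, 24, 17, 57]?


Probabilities: [26/124, 24/124, 17/124, 57/124] ≈ [0.2097, 0.1935, 0.1371, 0.4597]
Σpᵢ² = (676 + 576 + 289 + 3249)/124² = 4790/15376
Gini = 1 - Σpᵢ² = 1 - 4790/15376 = 0.6885

0.6885


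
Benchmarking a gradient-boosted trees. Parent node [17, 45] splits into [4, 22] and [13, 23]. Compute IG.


Parent = [17, 45], H_parent = 0.8474
H_left = 0.6194 (n=26), H_right = 0.9436 (n=36)
H_children = (26/62)·0.6194 + (36/62)·0.9436 = 0.8076
IG = 0.8474 - 0.8076 = 0.0398

0.0398


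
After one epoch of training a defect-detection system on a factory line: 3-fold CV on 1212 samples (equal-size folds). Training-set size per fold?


Fold size = 1212/3 = 404
Training per fold = 1212 - 404 = 808

808


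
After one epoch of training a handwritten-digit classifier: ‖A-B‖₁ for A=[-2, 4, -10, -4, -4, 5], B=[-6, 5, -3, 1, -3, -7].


d = |-2+ 6| + |4-5| + |-10+ 3| + |-4-1| + |-4+ 3| + |5+ 7|
  = 4 + 1 + 7 + 5 + 1 + 12
  = 30

30


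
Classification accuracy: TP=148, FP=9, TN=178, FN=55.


Accuracy = (TP+TN)/(TP+TN+FP+FN)
= (148+178)/(390)
= 326/390 = 83.59%

83.59%


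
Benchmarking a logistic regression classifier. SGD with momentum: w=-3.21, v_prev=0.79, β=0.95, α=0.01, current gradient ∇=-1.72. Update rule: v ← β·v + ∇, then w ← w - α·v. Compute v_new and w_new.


v_new = 0.95·0.79 - 1.72 = 0.7505 - 1.72 = -0.9695
w_new = -3.21 - 0.01·-0.9695 = -3.21 + 0.009695 = -3.200305

v_new=-0.9695, w_new=-3.200305


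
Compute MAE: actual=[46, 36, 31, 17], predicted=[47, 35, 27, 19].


Absolute errors: |46-47|=1, |36-35|=1, |31-27|=4, |17-19|=2
Sum = 8
MAE = 8/4 = 2

2


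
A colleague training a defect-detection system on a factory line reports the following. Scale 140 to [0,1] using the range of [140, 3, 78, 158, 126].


min=3, max=158
(140-3)/(158-3) = 137/155 = 0.8839

0.8839


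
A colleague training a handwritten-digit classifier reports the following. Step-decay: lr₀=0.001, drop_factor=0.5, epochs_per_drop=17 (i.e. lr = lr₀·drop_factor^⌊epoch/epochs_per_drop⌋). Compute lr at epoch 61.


n_drops = ⌊61/17⌋ = 3
lr = 0.001·0.5^3 = 0.001·0.125 = 0.000125

0.000125


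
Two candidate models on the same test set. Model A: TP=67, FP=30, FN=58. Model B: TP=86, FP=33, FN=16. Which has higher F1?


Model A: P=67/97=0.6907, R=67/125=0.536, F1=2PR/(P+R)=2TP/(2TP+FP+FN)=134/222=0.6036
Model B: P=86/119=0.7227, R=86/102=0.8431, F1=2PR/(P+R)=2TP/(2TP+FP+FN)=172/221=0.7783
0.6036 < 0.7783 → Model B

Model B


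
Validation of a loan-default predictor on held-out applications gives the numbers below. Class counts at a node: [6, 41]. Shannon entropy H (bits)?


Probabilities: [6/47, 41/47] ≈ [0.1277, 0.8723]
H = -((6/47)·log₂(6/47) + (41/47)·log₂(41/47))
  = 0.551 bits

0.551 bits


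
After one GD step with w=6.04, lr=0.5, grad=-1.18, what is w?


w_new = w - α·∇
= 6.04 - 0.5·-1.18
= 6.04 + 0.59
= 6.63

6.63


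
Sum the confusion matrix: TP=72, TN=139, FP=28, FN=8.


Total = TP + TN + FP + FN
= 72 + 139 + 28 + 8
= 247
(Predicted positive: 100, predicted negative: 147)

247


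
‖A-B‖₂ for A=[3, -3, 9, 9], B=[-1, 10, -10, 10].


d = √((3+ 1)² + (-3-10)² + (9+ 10)² + (9-10)²)
  = √(16 + 169 + 361 + 1)
  = √547 = 23.388

23.388


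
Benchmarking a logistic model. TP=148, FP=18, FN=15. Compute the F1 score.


Precision = 148/166 = 0.8916
Recall = 148/163 = 0.908
F1 = 2·P·R/(P+R) = 2·TP/(2·TP+FP+FN) = 296/(296+18+15) = 296/329 = 0.8997

0.8997


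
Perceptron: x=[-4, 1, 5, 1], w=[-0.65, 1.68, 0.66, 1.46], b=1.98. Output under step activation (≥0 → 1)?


z = (-4)·(-0.65) + (1)·(1.68) + (5)·(0.66) + (1)·(1.46) + 1.98
  = 11.02
step(z) = 1 (z≥0)

1


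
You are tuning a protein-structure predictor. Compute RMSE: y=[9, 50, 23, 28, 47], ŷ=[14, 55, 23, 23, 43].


MSE = 91/5 = 18.2
RMSE = √(91/5) = 4.2661

4.2661


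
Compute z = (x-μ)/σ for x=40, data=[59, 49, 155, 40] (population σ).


μ = 75.75, σ = 46.2459
z = (40 - 75.75)/46.2459 = -0.773

-0.773


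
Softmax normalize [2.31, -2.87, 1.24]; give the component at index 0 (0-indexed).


Exponentials: e^2.31=10.0744, e^-2.87=0.0567, e^1.24=3.4556
Sum = 13.5867
Softmax = [0.7415, 0.0042, 0.2543]
p[0] = 10.0744/13.5867 = 0.7415

0.7415


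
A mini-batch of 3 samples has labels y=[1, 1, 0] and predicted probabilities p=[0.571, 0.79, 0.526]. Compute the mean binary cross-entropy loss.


L[0] = -ln(0.571) = 0.5604
L[1] = -ln(0.79) = 0.2357
L[2] = -ln(1-0.526) = -ln(0.474) = 0.7465
mean = (0.5604 + 0.2357 + 0.7465)/3 = 0.5142

0.5142


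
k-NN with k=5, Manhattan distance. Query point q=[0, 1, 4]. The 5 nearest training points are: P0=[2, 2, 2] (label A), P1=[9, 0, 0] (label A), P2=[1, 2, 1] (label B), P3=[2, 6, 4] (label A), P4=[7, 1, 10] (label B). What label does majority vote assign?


d(q,P0) = 5  (label A)
d(q,P1) = 14  (label A)
d(q,P2) = 5  (label B)
d(q,P3) = 7  (label A)
d(q,P4) = 13  (label B)
Votes: A=3, B=2
Majority → A

A


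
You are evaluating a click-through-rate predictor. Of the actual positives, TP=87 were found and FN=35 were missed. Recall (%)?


Recall = TP/(TP+FN)
= 87/(87+35)
= 87/122 = 71.31%

71.31%


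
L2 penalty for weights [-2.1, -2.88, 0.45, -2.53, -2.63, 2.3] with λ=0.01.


‖w‖₂² = (-2.1)² + (-2.88)² + (0.45)² + (-2.53)² + (-2.63)² + (2.3)²
     = 4.41 + 8.2944 + 0.2025 + 6.4009 + 6.9169 + 5.29
     = 31.5147
λ·‖w‖₂² = 0.01·31.5147 = 0.315147

0.315147


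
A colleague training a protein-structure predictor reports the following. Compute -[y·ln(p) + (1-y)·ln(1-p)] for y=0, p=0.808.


BCE = -[y·ln(p) + (1-y)·ln(1-p)]
= -0 - 1·ln(1-0.808)
= -ln(0.192) = 1.6503

1.6503


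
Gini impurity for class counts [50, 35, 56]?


Probabilities: [50/141, 35/141, 56/141] ≈ [0.3546, 0.2482, 0.3972]
Σpᵢ² = (2500 + 1225 + 3136)/141² = 6861/19881
Gini = 1 - Σpᵢ² = 1 - 6861/19881 = 0.6549

0.6549


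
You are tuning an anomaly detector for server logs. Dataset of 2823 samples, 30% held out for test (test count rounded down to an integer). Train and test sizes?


Test = ⌊2823·30/100⌋ = 846
Train = 2823 - 846 = 1977

Train: 1977, Test: 846


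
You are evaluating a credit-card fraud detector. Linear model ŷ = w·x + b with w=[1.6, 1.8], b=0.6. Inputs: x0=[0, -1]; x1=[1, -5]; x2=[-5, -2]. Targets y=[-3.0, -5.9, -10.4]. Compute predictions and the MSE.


ŷ0 = (1.6)·(0) + (1.8)·(-1) + 0.6 = -1.2
ŷ1 = (1.6)·(1) + (1.8)·(-5) + 0.6 = -6.8
ŷ2 = (1.6)·(-5) + (1.8)·(-2) + 0.6 = -11.0
errors² = [3.24, 0.81, 0.36]
MSE = 4.4100/3 = 1.47

1.47


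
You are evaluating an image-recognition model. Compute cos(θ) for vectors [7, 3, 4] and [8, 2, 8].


A·B = 7·8 + 3·2 + 4·8 = 94
‖A‖ = √74 = 8.6023, ‖B‖ = √132 = 11.4891
cos = 94/(√74·√132) = 94/√9768 = 0.9511

0.9511


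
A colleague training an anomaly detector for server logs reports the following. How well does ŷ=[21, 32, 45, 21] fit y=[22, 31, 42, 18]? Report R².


ȳ = 28.25
SS_res = Σ(y-ŷ)² = 20
SS_tot = Σ(y-ȳ)² = 340.75
R² = 1 - SS_res/SS_tot = 1 - 0.0587 = 0.9413

0.9413


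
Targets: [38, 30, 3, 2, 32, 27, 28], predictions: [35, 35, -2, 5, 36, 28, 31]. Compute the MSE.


Squared errors: (38-35)²=9, (30-35)²=25, (3+ 2)²=25, (2-5)²=9, (32-36)²=16, (27-28)²=1, (28-31)²=9
Sum = 94
MSE = 94/7 = 94/7

94/7


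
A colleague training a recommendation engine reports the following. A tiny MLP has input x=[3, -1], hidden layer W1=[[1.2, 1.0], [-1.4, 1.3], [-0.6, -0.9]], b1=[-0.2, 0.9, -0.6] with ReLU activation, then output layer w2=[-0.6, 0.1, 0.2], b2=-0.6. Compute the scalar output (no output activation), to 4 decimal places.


z1[0] = (1.2)·(3) + (1.0)·(-1) - 0.2 = 2.4
z1[1] = (-1.4)·(3) + (1.3)·(-1) + 0.9 = -4.6
z1[2] = (-0.6)·(3) + (-0.9)·(-1) - 0.6 = -1.5
h = ReLU(z1) = [2.4, 0.0, 0.0]
output = (-0.6)·(2.4) + (0.1)·(0.0) + (0.2)·(0.0) - 0.6 = -2.04

-2.04


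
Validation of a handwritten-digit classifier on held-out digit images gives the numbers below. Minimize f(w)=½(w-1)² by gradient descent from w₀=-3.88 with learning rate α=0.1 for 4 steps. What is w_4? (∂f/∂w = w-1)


step 1: grad = -3.88-1 = -4.88; w = -3.88 - 0.1·(-4.88) = -3.392
step 2: grad = -3.392-1 = -4.392; w = -3.392 - 0.1·(-4.392) = -2.9528
step 3: grad = -2.9528-1 = -3.9528; w = -2.9528 - 0.1·(-3.9528) = -2.55752
step 4: grad = -2.55752-1 = -3.55752; w = -2.55752 - 0.1·(-3.55752) = -2.201768

-2.201768


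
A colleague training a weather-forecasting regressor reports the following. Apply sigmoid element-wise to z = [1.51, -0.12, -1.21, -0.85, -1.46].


σ(1.51) = 1/(1+e^-1.51) = 0.8191
σ(-0.12) = 1/(1+e^0.12) = 0.47
σ(-1.21) = 1/(1+e^1.21) = 0.2297
σ(-0.85) = 1/(1+e^0.85) = 0.2994
σ(-1.46) = 1/(1+e^1.46) = 0.1885
result = [0.8191, 0.47, 0.2297, 0.2994, 0.1885]

[0.8191, 0.47, 0.2297, 0.2994, 0.1885]


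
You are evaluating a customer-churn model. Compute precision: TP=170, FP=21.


Precision = TP/(TP+FP)
= 170/(170+21)
= 170/191 = 89.01%

89.01%


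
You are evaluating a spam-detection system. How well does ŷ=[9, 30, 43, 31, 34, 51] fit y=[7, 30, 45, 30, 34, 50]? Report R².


ȳ = 32.6667
SS_res = Σ(y-ŷ)² = 10
SS_tot = Σ(y-ȳ)² = 1127.33
R² = 1 - SS_res/SS_tot = 1 - 0.0089 = 0.9911

0.9911


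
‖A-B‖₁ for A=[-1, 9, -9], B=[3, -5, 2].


d = |-1-3| + |9+ 5| + |-9-2|
  = 4 + 14 + 11
  = 29

29


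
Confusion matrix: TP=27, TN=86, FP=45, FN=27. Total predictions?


Total = TP + TN + FP + FN
= 27 + 86 + 45 + 27
= 185
(Predicted positive: 72, predicted negative: 113)

185


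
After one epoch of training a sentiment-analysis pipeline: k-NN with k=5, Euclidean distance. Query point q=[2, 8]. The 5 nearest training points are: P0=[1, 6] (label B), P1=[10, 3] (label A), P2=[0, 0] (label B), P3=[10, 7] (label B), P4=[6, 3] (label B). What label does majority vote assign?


d(q,P0) = 2.2361  (label B)
d(q,P1) = 9.434  (label A)
d(q,P2) = 8.2462  (label B)
d(q,P3) = 8.0623  (label B)
d(q,P4) = 6.4031  (label B)
Votes: A=1, B=4
Majority → B

B


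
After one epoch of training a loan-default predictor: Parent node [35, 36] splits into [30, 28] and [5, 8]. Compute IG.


Parent = [35, 36], H_parent = 0.9999
H_left = 0.9991 (n=58), H_right = 0.9612 (n=13)
H_children = (58/71)·0.9991 + (13/71)·0.9612 = 0.9922
IG = 0.9999 - 0.9922 = 0.0077

0.0077


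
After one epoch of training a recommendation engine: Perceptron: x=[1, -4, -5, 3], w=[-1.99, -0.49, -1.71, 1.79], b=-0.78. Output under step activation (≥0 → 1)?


z = (1)·(-1.99) + (-4)·(-0.49) + (-5)·(-1.71) + (3)·(1.79) - 0.78
  = 13.11
step(z) = 1 (z≥0)

1


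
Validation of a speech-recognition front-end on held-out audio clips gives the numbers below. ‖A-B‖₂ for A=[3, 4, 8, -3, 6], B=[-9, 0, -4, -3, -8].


d = √((3+ 9)² + (4-0)² + (8+ 4)² + (-3+ 3)² + (6+ 8)²)
  = √(144 + 16 + 144 + 0 + 196)
  = √500 = 22.3607

22.3607


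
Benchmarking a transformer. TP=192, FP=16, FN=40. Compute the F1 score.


Precision = 192/208 = 0.9231
Recall = 192/232 = 0.8276
F1 = 2·P·R/(P+R) = 2·TP/(2·TP+FP+FN) = 384/(384+16+40) = 384/440 = 0.8727

0.8727


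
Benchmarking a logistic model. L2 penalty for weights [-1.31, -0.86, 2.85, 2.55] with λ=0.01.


‖w‖₂² = (-1.31)² + (-0.86)² + (2.85)² + (2.55)²
     = 1.7161 + 0.7396 + 8.1225 + 6.5025
     = 17.0807
λ·‖w‖₂² = 0.01·17.0807 = 0.170807

0.170807
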